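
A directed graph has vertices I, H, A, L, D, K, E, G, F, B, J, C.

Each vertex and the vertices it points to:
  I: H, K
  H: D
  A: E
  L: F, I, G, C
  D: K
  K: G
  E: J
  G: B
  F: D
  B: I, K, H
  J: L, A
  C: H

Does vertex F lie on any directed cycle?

F lies on a cycle iff there is a path from F back to itself.
Exploring from F, it never reaches itself; equivalently, its strongly connected component is a singleton.

No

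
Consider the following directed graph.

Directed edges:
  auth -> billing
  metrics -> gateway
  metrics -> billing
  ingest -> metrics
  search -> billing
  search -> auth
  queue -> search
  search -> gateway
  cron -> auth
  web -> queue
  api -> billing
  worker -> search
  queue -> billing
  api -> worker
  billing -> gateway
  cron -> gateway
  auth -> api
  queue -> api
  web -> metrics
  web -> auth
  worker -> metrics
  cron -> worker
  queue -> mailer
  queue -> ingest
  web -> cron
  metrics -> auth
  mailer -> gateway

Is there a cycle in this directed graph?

DFS with white/gray/black marking, starting from worker:
worker gray
  search gray
    gateway gray
    gateway black
    auth gray
      api gray
        billing gray
          billing→gateway: gateway black — skip
        billing black
        api→worker: worker is gray → back edge
Back edge found, so a cycle exists: worker → search → auth → api → worker.

Yes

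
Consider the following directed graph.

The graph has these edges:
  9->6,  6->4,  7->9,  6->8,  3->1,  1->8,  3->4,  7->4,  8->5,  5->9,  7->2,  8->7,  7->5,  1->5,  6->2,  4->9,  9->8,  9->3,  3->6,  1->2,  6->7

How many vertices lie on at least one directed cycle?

8

A vertex is on a directed cycle iff it belongs to a strongly connected component of size ≥ 2 (or has a self-loop).
The vertices on cycles are {1, 3, 4, 5, 6, 7, 8, 9} — 8 in total.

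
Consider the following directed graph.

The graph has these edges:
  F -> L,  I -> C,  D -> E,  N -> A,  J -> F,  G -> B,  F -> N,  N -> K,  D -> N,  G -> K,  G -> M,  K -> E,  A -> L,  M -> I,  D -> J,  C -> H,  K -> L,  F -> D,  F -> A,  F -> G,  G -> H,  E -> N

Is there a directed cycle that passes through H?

H lies on a cycle iff there is a path from H back to itself.
Exploring from H, it never reaches itself; equivalently, its strongly connected component is a singleton.

No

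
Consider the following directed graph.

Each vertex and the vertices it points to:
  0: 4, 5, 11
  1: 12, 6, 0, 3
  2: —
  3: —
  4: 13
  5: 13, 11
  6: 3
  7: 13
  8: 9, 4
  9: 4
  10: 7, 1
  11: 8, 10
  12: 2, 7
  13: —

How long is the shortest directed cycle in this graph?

For each vertex v, BFS finds the shortest path from v back to v.
The shortest such closed walk is 1 → 0 → 11 → 10 → 1, length 4.

4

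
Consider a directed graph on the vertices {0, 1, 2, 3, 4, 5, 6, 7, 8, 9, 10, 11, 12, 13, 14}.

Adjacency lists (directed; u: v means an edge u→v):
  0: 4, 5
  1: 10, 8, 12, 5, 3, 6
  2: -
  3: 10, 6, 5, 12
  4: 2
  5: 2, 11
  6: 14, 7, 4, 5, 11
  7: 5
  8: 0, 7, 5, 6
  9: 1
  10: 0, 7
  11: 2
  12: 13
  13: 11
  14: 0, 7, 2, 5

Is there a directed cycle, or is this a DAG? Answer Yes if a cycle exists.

No

DFS with white/gray/black marking, starting from 6:
6 gray
  14 gray
    0 gray
      4 gray
        2 gray
        2 black
      4 black
      5 gray
        5→2: 2 black — skip
        11 gray
          11→2: 2 black — skip
        11 black
      5 black
    0 black
    7 gray
      7→5: 5 black — skip
    7 black
    14→2: 2 black — skip
    14→5: 5 black — skip
  14 black
  6→7: 7 black — skip
  6→4: 4 black — skip
  6→5: 5 black — skip
  6→11: 11 black — skip
6 black
1 gray
  10 gray
    10→0: 0 black — skip
    10→7: 7 black — skip
  10 black
  8 gray
    8→0: 0 black — skip
    8→7: 7 black — skip
    8→5: 5 black — skip
    8→6: 6 black — skip
  8 black
  12 gray
    13 gray
      13→11: 11 black — skip
    13 black
  12 black
  1→5: 5 black — skip
  3 gray
    3→10: 10 black — skip
    3→6: 6 black — skip
    3→5: 5 black — skip
    3→12: 12 black — skip
  3 black
  1→6: 6 black — skip
1 black
9 gray
  9→1: 1 black — skip
9 black
Every edge goes to a white or black vertex — no back edge, so the graph is acyclic.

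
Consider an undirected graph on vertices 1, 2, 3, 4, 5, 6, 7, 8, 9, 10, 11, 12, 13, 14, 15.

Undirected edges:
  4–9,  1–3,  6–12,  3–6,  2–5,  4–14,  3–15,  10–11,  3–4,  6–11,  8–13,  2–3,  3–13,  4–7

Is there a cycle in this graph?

No

DFS, tracking each vertex's parent; an edge to a visited non-parent vertex closes a cycle.
Start from 13:
visit 13 (parent –)
  visit 3 (parent 13)
    visit 6 (parent 3)
      6–3: parent, skip
      visit 11 (parent 6)
        11–6: parent, skip
        visit 10 (parent 11)
          10–11: parent, skip
      visit 12 (parent 6)
        12–6: parent, skip
    3–13: parent, skip
    visit 4 (parent 3)
      4–3: parent, skip
      visit 9 (parent 4)
        9–4: parent, skip
      visit 14 (parent 4)
        14–4: parent, skip
      visit 7 (parent 4)
        7–4: parent, skip
    visit 1 (parent 3)
      1–3: parent, skip
    visit 2 (parent 3)
      2–3: parent, skip
      visit 5 (parent 2)
        5–2: parent, skip
    visit 15 (parent 3)
      15–3: parent, skip
  visit 8 (parent 13)
    8–13: parent, skip
No non-parent visited neighbor found — the graph is a forest.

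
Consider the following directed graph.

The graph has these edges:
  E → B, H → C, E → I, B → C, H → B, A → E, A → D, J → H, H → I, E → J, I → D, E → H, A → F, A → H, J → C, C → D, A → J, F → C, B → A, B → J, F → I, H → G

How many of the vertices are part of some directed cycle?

A vertex is on a directed cycle iff it belongs to a strongly connected component of size ≥ 2 (or has a self-loop).
The vertices on cycles are {A, B, E, H, J} — 5 in total.

5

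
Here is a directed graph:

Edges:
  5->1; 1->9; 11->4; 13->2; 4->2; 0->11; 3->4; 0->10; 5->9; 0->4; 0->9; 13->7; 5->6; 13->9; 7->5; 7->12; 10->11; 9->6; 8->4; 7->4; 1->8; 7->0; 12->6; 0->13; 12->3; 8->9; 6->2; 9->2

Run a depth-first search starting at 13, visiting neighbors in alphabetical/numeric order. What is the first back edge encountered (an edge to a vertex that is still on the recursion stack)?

0→13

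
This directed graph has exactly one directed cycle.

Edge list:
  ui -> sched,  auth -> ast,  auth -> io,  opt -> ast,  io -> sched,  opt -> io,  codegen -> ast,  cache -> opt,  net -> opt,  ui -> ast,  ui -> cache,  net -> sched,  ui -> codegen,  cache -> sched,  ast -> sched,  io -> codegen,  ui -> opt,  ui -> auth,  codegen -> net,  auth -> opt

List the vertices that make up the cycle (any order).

io, net, opt, codegen

DFS with gray/black marking from codegen:
codegen gray
  ast gray
    sched gray
    sched black
  ast black
  net gray
    net→sched: sched black — skip
    opt gray
      opt→ast: ast black — skip
      io gray
        io→sched: sched black — skip
        io→codegen: codegen is gray → back edge
Back edge closes the cycle codegen → net → opt → io → codegen; its vertices are {io, net, opt, codegen}.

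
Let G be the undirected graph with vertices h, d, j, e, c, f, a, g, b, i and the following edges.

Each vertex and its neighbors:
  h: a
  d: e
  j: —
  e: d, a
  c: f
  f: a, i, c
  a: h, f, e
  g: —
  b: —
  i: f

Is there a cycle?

No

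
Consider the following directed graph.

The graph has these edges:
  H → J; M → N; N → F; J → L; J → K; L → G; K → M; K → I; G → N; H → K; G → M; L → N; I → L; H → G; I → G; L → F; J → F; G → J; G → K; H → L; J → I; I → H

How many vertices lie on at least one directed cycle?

A vertex is on a directed cycle iff it belongs to a strongly connected component of size ≥ 2 (or has a self-loop).
The vertices on cycles are {G, H, I, J, K, L} — 6 in total.

6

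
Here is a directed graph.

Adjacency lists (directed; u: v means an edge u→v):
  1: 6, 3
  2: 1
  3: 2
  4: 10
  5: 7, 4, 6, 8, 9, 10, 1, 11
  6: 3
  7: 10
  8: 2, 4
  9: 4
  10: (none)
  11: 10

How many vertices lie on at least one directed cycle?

A vertex is on a directed cycle iff it belongs to a strongly connected component of size ≥ 2 (or has a self-loop).
The vertices on cycles are {1, 2, 3, 6} — 4 in total.

4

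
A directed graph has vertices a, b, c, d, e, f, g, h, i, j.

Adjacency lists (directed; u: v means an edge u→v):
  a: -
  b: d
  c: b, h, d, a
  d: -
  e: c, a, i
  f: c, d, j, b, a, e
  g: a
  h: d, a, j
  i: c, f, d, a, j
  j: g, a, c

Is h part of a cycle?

Yes

h is on a cycle iff h can reach itself via ≥1 edge.
h → j → c → h — yes.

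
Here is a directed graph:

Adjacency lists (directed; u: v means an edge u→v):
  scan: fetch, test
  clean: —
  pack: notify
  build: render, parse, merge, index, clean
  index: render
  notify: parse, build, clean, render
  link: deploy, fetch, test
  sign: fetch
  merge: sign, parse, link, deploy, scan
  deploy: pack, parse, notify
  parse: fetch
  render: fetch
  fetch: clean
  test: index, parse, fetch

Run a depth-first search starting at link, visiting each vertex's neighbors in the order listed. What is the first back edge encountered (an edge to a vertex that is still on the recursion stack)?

merge→link

DFS from link (visiting each vertex's neighbors in the order listed); mark gray on enter, black on exit:
link gray
  deploy gray
    pack gray
      notify gray
        parse gray
          fetch gray
            clean gray
            clean black
          fetch black
        parse black
        build gray
          render gray
            render→fetch: fetch black — skip
          render black
          build→parse: parse black — skip
          merge gray
            sign gray
              sign→fetch: fetch black — skip
            sign black
            merge→parse: parse black — skip
            merge→link: link is gray → back edge
First back edge: merge → link.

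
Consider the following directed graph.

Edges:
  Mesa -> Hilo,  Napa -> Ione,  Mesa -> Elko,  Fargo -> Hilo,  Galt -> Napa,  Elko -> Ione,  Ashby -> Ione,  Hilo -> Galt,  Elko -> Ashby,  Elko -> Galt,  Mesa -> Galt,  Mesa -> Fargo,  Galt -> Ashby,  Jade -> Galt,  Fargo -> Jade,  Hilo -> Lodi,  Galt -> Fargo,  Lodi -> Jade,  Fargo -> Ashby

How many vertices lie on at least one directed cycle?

5

A vertex is on a directed cycle iff it belongs to a strongly connected component of size ≥ 2 (or has a self-loop).
The vertices on cycles are {Galt, Hilo, Jade, Lodi, Fargo} — 5 in total.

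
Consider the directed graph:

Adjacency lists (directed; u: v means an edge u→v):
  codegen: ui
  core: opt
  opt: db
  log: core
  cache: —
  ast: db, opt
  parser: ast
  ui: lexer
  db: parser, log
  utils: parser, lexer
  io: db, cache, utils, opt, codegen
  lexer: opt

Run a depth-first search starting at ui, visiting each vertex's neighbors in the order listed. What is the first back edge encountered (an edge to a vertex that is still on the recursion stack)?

DFS from ui (visiting each vertex's neighbors in the order listed); mark gray on enter, black on exit:
ui gray
  lexer gray
    opt gray
      db gray
        parser gray
          ast gray
            ast→db: db is gray → back edge
First back edge: ast → db.

ast->db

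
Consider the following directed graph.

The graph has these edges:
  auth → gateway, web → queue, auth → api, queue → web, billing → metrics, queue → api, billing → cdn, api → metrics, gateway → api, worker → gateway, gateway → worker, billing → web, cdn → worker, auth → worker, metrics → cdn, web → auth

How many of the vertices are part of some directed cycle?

7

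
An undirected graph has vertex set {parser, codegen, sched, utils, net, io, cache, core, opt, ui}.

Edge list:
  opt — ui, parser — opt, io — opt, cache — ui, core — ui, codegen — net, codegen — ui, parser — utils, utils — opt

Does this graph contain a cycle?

DFS, tracking each vertex's parent; an edge to a visited non-parent vertex closes a cycle.
Start from parser:
visit parser (parent –)
  visit utils (parent parser)
    utils–parser: parent, skip
    visit opt (parent utils)
      visit io (parent opt)
        io–opt: parent, skip
      visit ui (parent opt)
        visit core (parent ui)
          core–ui: parent, skip
        visit cache (parent ui)
          cache–ui: parent, skip
        ui–opt: parent, skip
        visit codegen (parent ui)
          codegen–ui: parent, skip
          visit net (parent codegen)
            net–codegen: parent, skip
      opt–utils: parent, skip
      opt–parser: parser visited and ≠ parent → cycle
Cycle: parser – utils – opt – parser.

Yes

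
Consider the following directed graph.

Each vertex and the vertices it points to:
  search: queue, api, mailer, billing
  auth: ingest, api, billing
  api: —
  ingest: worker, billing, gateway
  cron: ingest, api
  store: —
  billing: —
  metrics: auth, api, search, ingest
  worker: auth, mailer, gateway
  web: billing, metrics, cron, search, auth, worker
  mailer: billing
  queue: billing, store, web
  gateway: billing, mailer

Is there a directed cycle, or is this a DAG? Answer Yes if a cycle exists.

Yes

DFS with white/gray/black marking, starting from cron:
cron gray
  ingest gray
    worker gray
      auth gray
        auth→ingest: ingest is gray → back edge
Back edge found, so a cycle exists: ingest → worker → auth → ingest.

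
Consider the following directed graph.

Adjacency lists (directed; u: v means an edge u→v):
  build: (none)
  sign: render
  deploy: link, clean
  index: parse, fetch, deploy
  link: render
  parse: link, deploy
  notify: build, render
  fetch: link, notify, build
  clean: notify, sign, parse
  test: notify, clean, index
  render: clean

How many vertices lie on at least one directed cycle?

7

A vertex is on a directed cycle iff it belongs to a strongly connected component of size ≥ 2 (or has a self-loop).
The vertices on cycles are {link, sign, clean, parse, deploy, notify, render} — 7 in total.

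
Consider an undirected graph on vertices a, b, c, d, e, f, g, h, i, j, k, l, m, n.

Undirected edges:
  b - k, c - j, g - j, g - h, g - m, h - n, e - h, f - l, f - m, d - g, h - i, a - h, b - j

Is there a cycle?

DFS, tracking each vertex's parent; an edge to a visited non-parent vertex closes a cycle.
Start from a:
visit a (parent –)
  visit h (parent a)
    visit g (parent h)
      visit j (parent g)
        visit c (parent j)
          c–j: parent, skip
        j–g: parent, skip
        visit b (parent j)
          visit k (parent b)
            k–b: parent, skip
          b–j: parent, skip
      visit m (parent g)
        visit f (parent m)
          visit l (parent f)
            l–f: parent, skip
          f–m: parent, skip
        m–g: parent, skip
      visit d (parent g)
        d–g: parent, skip
      g–h: parent, skip
    visit i (parent h)
      i–h: parent, skip
    h–a: parent, skip
    visit e (parent h)
      e–h: parent, skip
    visit n (parent h)
      n–h: parent, skip
No non-parent visited neighbor found — the graph is a forest.

No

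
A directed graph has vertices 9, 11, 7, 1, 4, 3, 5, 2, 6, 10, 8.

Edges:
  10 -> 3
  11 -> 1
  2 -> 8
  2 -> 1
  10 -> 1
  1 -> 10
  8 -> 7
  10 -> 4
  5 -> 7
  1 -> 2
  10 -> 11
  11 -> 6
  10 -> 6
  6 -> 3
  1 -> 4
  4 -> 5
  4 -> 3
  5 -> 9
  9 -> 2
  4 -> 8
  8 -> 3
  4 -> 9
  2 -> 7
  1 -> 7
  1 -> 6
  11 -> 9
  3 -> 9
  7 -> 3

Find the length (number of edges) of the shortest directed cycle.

For each vertex v, BFS finds the shortest path from v back to v.
The shortest such closed walk is 10 → 1 → 10, length 2.

2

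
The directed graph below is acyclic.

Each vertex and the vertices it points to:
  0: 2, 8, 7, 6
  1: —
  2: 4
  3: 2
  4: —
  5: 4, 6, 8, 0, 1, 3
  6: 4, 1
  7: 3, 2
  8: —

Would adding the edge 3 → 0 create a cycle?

Yes

Adding 3→0 creates a cycle iff 0 can already reach 3.
Path from 0: 0 → 7 → 3.
So 0 → … → 3 → 0 is a cycle.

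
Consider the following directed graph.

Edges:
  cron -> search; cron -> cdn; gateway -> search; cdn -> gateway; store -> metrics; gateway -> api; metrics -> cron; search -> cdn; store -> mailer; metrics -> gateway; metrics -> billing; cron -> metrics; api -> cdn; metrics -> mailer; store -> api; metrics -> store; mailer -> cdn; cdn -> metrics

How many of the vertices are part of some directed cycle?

A vertex is on a directed cycle iff it belongs to a strongly connected component of size ≥ 2 (or has a self-loop).
The vertices on cycles are {api, cdn, cron, store, mailer, search, gateway, metrics} — 8 in total.

8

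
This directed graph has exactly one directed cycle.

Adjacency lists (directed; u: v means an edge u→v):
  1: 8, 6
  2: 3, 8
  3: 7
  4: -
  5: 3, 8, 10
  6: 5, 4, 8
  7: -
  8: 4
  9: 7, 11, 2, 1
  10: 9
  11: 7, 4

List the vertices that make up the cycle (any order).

1, 5, 6, 9, 10

DFS with gray/black marking from 6:
6 gray
  5 gray
    3 gray
      7 gray
      7 black
    3 black
    8 gray
      4 gray
      4 black
    8 black
    10 gray
      9 gray
        9→7: 7 black — skip
        11 gray
          11→7: 7 black — skip
          11→4: 4 black — skip
        11 black
        2 gray
          2→3: 3 black — skip
          2→8: 8 black — skip
        2 black
        1 gray
          1→8: 8 black — skip
          1→6: 6 is gray → back edge
Back edge closes the cycle 6 → 5 → 10 → 9 → 1 → 6; its vertices are {1, 5, 6, 9, 10}.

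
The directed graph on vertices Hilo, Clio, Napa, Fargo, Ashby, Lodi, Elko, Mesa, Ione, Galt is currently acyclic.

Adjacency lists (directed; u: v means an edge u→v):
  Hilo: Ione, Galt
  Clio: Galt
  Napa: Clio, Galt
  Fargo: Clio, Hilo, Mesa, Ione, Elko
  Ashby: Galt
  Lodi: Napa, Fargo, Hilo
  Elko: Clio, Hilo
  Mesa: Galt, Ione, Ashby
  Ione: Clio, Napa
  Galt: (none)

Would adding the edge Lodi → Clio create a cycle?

Adding Lodi→Clio creates a cycle iff Clio can already reach Lodi.
Explore from Clio: no path reaches Lodi. The graph stays acyclic.

No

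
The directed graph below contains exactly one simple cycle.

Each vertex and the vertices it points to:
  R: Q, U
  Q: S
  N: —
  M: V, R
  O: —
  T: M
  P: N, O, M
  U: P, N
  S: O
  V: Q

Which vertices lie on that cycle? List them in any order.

M, P, R, U

DFS with gray/black marking from M:
M gray
  V gray
    Q gray
      S gray
        O gray
        O black
      S black
    Q black
  V black
  R gray
    R→Q: Q black — skip
    U gray
      P gray
        N gray
        N black
        P→O: O black — skip
        P→M: M is gray → back edge
Back edge closes the cycle M → R → U → P → M; its vertices are {M, P, R, U}.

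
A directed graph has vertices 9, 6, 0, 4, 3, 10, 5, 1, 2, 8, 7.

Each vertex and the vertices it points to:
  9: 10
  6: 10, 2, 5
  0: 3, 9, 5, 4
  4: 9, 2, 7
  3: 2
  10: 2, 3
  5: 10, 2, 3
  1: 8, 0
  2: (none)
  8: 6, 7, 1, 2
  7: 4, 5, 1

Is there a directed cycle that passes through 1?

Yes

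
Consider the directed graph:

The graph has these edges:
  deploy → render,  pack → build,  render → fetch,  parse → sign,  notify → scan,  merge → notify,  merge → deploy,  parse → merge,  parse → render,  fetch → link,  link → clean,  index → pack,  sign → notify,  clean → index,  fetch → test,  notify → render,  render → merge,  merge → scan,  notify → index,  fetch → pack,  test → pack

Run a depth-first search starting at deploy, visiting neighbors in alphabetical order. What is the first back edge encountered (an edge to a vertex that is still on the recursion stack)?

merge->deploy

DFS from deploy (visiting neighbors in alphabetical order); mark gray on enter, black on exit:
deploy gray
  render gray
    fetch gray
      link gray
        clean gray
          index gray
            pack gray
              build gray
              build black
            pack black
          index black
        clean black
      link black
      fetch→pack: pack black — skip
      test gray
        test→pack: pack black — skip
      test black
    fetch black
    merge gray
      merge→deploy: deploy is gray → back edge
First back edge: merge → deploy.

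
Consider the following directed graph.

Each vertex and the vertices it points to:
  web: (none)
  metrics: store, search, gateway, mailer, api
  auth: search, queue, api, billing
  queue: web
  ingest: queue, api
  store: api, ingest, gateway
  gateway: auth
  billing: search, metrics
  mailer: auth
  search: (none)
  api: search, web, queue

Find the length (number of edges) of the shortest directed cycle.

4

For each vertex v, BFS finds the shortest path from v back to v.
The shortest such closed walk is billing → metrics → mailer → auth → billing, length 4.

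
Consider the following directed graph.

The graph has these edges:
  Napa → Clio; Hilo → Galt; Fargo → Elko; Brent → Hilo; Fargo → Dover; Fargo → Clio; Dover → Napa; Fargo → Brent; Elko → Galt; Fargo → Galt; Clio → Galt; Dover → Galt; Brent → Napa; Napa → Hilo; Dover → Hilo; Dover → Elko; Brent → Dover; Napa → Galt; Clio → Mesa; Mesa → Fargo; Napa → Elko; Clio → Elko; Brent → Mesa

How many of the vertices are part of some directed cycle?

6

A vertex is on a directed cycle iff it belongs to a strongly connected component of size ≥ 2 (or has a self-loop).
The vertices on cycles are {Clio, Mesa, Napa, Brent, Dover, Fargo} — 6 in total.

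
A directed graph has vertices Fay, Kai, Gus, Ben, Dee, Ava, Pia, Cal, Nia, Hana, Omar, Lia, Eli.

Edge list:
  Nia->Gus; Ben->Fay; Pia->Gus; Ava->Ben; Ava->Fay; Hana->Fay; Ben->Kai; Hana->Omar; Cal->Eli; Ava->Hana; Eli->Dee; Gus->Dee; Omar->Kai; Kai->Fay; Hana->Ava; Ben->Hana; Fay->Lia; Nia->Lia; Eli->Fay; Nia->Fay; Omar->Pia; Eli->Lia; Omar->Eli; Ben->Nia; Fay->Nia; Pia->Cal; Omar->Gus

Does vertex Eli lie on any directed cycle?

Eli lies on a cycle iff there is a path from Eli back to itself.
Exploring from Eli, it never reaches itself; equivalently, its strongly connected component is a singleton.

No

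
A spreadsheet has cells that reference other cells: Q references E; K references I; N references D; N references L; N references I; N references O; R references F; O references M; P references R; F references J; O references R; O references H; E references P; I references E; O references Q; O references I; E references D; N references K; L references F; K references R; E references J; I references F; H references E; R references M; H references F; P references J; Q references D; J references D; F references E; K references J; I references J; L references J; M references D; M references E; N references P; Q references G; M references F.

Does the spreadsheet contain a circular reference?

Yes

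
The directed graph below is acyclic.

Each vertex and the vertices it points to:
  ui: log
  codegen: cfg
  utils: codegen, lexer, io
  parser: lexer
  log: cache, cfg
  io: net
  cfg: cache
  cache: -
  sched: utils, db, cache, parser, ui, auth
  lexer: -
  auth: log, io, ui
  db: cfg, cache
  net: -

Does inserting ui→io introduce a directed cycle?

No

Adding ui→io creates a cycle iff io can already reach ui.
Explore from io: no path reaches ui. The graph stays acyclic.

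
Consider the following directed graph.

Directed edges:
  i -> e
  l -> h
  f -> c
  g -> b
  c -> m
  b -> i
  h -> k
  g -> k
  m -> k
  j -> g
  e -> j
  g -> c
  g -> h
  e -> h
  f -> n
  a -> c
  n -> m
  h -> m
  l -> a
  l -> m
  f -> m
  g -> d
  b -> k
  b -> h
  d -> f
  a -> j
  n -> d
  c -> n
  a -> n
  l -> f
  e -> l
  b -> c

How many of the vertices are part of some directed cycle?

11

A vertex is on a directed cycle iff it belongs to a strongly connected component of size ≥ 2 (or has a self-loop).
The vertices on cycles are {a, b, c, d, e, f, g, i, j, l, n} — 11 in total.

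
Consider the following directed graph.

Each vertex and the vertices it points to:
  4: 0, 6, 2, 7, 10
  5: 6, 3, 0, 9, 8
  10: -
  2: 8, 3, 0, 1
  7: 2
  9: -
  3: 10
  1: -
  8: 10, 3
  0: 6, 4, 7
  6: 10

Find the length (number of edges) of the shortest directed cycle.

For each vertex v, BFS finds the shortest path from v back to v.
The shortest such closed walk is 0 → 4 → 0, length 2.

2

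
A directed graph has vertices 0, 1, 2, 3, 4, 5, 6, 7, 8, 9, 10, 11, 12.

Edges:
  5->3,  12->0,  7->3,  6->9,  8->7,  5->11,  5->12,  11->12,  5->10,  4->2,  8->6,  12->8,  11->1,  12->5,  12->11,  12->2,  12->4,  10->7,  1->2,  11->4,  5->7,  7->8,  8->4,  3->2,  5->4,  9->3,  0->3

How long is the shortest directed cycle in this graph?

For each vertex v, BFS finds the shortest path from v back to v.
The shortest such closed walk is 12 → 5 → 12, length 2.

2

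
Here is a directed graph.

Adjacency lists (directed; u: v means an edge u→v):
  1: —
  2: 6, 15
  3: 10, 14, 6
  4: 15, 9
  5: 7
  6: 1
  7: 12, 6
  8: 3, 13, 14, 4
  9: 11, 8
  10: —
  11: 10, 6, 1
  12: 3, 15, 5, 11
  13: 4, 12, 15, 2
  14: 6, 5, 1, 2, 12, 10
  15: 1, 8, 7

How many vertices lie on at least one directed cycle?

A vertex is on a directed cycle iff it belongs to a strongly connected component of size ≥ 2 (or has a self-loop).
The vertices on cycles are {2, 3, 4, 5, 7, 8, 9, 12, 13, 14, 15} — 11 in total.

11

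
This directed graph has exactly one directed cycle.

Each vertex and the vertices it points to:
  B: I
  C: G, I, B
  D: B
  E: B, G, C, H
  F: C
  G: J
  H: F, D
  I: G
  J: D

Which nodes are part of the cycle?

B, D, G, I, J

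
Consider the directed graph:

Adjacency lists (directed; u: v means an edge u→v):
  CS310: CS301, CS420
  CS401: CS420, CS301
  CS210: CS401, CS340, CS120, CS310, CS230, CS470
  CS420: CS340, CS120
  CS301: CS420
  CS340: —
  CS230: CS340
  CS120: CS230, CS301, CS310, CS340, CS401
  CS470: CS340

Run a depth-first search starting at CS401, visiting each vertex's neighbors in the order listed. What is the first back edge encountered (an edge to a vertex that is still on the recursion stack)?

CS301→CS420

DFS from CS401 (visiting each vertex's neighbors in the order listed); mark gray on enter, black on exit:
CS401 gray
  CS420 gray
    CS340 gray
    CS340 black
    CS120 gray
      CS230 gray
        CS230→CS340: CS340 black — skip
      CS230 black
      CS301 gray
        CS301→CS420: CS420 is gray → back edge
First back edge: CS301 → CS420.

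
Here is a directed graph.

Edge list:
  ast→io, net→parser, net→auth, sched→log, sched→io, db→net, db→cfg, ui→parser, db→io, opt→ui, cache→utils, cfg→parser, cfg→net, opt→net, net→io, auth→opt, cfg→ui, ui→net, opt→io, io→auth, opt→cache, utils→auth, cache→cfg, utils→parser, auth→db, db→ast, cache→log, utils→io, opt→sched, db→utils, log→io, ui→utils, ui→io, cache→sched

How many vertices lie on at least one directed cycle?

A vertex is on a directed cycle iff it belongs to a strongly connected component of size ≥ 2 (or has a self-loop).
The vertices on cycles are {db, io, ui, ast, cfg, log, net, opt, auth, cache, sched, utils} — 12 in total.

12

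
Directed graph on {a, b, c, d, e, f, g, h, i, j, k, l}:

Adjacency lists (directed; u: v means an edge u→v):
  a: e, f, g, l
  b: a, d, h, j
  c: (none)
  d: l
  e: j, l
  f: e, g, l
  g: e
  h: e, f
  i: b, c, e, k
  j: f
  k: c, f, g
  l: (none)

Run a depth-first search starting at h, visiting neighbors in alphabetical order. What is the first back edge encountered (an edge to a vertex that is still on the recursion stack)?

f→e

DFS from h (visiting neighbors in alphabetical order); mark gray on enter, black on exit:
h gray
  e gray
    j gray
      f gray
        f→e: e is gray → back edge
First back edge: f → e.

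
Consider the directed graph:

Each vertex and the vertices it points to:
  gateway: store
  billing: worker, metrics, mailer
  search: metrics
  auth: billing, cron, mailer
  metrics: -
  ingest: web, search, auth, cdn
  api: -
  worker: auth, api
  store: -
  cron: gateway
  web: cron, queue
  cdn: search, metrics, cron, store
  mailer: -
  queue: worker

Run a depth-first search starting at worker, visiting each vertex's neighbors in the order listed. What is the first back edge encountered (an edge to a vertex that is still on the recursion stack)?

DFS from worker (visiting each vertex's neighbors in the order listed); mark gray on enter, black on exit:
worker gray
  auth gray
    billing gray
      billing→worker: worker is gray → back edge
First back edge: billing → worker.

billing→worker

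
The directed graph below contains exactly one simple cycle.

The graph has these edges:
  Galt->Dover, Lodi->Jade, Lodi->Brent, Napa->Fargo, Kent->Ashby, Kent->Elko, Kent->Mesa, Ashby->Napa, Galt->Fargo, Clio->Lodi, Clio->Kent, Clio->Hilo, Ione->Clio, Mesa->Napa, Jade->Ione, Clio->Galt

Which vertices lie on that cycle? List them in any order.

Clio, Ione, Jade, Lodi

DFS with gray/black marking from Clio:
Clio gray
  Hilo gray
  Hilo black
  Lodi gray
    Brent gray
    Brent black
    Jade gray
      Ione gray
        Ione→Clio: Clio is gray → back edge
Back edge closes the cycle Clio → Lodi → Jade → Ione → Clio; its vertices are {Clio, Ione, Jade, Lodi}.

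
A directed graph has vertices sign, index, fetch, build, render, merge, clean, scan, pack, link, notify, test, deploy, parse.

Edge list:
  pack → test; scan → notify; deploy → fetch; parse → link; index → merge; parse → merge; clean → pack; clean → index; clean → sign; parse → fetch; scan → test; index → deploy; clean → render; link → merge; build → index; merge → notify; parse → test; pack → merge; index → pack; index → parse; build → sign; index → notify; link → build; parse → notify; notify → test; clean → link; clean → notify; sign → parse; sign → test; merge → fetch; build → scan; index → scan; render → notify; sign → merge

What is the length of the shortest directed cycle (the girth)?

For each vertex v, BFS finds the shortest path from v back to v.
The shortest such closed walk is link → build → index → parse → link, length 4.

4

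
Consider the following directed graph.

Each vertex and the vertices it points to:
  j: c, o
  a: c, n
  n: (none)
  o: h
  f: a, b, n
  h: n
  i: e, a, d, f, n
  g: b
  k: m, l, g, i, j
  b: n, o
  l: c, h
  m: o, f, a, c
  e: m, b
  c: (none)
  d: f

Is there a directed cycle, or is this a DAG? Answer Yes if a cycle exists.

No

DFS with white/gray/black marking, starting from i:
i gray
  e gray
    m gray
      o gray
        h gray
          n gray
          n black
        h black
      o black
      f gray
        a gray
          c gray
          c black
          a→n: n black — skip
        a black
        b gray
          b→n: n black — skip
          b→o: o black — skip
        b black
        f→n: n black — skip
      f black
      m→a: a black — skip
      m→c: c black — skip
    m black
    e→b: b black — skip
  e black
  i→a: a black — skip
  d gray
    d→f: f black — skip
  d black
  i→f: f black — skip
  i→n: n black — skip
i black
j gray
  j→c: c black — skip
  j→o: o black — skip
j black
g gray
  g→b: b black — skip
g black
k gray
  k→m: m black — skip
  l gray
    l→c: c black — skip
    l→h: h black — skip
  l black
  k→g: g black — skip
  k→i: i black — skip
  k→j: j black — skip
k black
Every edge goes to a white or black vertex — no back edge, so the graph is acyclic.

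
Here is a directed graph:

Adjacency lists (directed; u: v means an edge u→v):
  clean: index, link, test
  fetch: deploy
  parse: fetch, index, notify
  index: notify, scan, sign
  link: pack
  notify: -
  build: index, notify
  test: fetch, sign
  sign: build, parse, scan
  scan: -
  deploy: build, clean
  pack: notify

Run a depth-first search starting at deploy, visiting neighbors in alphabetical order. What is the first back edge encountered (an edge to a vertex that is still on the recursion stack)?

DFS from deploy (visiting neighbors in alphabetical order); mark gray on enter, black on exit:
deploy gray
  build gray
    index gray
      notify gray
      notify black
      scan gray
      scan black
      sign gray
        sign→build: build is gray → back edge
First back edge: sign → build.

sign→build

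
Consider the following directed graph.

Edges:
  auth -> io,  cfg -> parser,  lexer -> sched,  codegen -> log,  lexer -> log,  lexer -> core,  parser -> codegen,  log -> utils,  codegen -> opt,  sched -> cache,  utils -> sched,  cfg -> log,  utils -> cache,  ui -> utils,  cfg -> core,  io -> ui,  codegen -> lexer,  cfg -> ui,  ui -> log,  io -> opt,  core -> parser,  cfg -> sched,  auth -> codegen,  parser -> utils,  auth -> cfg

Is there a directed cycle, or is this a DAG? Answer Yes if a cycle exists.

Yes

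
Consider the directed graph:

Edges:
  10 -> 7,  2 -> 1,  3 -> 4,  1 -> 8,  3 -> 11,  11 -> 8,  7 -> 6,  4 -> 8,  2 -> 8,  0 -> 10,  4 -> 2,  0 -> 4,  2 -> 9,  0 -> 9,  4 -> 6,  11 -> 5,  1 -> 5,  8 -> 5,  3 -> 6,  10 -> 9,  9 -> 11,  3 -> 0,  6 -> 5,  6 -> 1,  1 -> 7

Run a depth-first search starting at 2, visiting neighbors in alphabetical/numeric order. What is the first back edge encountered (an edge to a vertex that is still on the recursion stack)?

DFS from 2 (visiting neighbors in alphabetical/numeric order); mark gray on enter, black on exit:
2 gray
  1 gray
    5 gray
    5 black
    7 gray
      6 gray
        6→1: 1 is gray → back edge
First back edge: 6 → 1.

6->1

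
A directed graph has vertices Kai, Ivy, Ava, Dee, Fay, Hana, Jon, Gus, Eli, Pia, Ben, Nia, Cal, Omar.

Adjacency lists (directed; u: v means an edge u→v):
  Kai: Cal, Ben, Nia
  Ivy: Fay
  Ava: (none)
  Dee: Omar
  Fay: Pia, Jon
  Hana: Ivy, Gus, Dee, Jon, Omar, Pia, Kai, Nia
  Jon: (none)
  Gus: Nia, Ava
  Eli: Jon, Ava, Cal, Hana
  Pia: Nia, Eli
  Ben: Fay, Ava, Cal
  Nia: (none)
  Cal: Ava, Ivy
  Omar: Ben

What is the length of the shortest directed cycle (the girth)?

3

For each vertex v, BFS finds the shortest path from v back to v.
The shortest such closed walk is Hana → Pia → Eli → Hana, length 3.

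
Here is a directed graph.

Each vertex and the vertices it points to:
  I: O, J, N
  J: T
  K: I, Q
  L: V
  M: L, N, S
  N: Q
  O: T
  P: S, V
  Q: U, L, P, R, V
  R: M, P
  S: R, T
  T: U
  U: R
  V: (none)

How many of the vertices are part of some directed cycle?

8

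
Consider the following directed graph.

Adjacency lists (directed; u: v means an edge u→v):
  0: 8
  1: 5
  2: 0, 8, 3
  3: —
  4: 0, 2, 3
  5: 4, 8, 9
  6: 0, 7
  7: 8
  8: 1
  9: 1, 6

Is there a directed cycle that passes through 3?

No

3 lies on a cycle iff there is a path from 3 back to itself.
Exploring from 3, it never reaches itself; equivalently, its strongly connected component is a singleton.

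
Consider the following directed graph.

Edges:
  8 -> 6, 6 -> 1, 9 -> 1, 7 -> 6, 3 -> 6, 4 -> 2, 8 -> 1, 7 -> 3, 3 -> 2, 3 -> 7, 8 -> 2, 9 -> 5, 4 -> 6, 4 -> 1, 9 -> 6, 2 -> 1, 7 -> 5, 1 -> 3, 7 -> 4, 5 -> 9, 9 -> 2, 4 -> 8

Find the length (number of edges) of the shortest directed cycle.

For each vertex v, BFS finds the shortest path from v back to v.
The shortest such closed walk is 7 → 3 → 7, length 2.

2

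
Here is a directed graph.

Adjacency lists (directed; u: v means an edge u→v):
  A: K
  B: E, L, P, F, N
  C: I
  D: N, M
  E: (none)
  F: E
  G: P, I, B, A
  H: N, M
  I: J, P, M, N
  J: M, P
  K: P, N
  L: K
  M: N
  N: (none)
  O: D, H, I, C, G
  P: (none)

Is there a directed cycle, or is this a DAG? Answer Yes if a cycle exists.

DFS with white/gray/black marking, starting from E:
E gray
E black
A gray
  K gray
    P gray
    P black
    N gray
    N black
  K black
A black
B gray
  B→E: E black — skip
  L gray
    L→K: K black — skip
  L black
  B→P: P black — skip
  F gray
    F→E: E black — skip
  F black
  B→N: N black — skip
B black
C gray
  I gray
    J gray
      M gray
        M→N: N black — skip
      M black
      J→P: P black — skip
    J black
    I→P: P black — skip
    I→M: M black — skip
    I→N: N black — skip
  I black
C black
D gray
  D→N: N black — skip
  D→M: M black — skip
D black
G gray
  G→P: P black — skip
  G→I: I black — skip
  G→B: B black — skip
  G→A: A black — skip
G black
H gray
  H→N: N black — skip
  H→M: M black — skip
H black
O gray
  O→D: D black — skip
  O→H: H black — skip
  O→I: I black — skip
  O→C: C black — skip
  O→G: G black — skip
O black
Every edge goes to a white or black vertex — no back edge, so the graph is acyclic.

No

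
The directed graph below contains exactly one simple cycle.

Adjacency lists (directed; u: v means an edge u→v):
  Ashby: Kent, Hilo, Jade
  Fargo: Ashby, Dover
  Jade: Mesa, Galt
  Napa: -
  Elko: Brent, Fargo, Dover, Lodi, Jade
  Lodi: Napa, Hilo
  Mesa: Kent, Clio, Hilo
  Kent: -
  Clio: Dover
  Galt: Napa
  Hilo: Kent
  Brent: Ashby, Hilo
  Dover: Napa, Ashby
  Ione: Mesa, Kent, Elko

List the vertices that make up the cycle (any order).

DFS with gray/black marking from Jade:
Jade gray
  Mesa gray
    Kent gray
    Kent black
    Clio gray
      Dover gray
        Napa gray
        Napa black
        Ashby gray
          Ashby→Kent: Kent black — skip
          Hilo gray
            Hilo→Kent: Kent black — skip
          Hilo black
          Ashby→Jade: Jade is gray → back edge
Back edge closes the cycle Jade → Mesa → Clio → Dover → Ashby → Jade; its vertices are {Clio, Jade, Mesa, Ashby, Dover}.

Clio, Jade, Mesa, Ashby, Dover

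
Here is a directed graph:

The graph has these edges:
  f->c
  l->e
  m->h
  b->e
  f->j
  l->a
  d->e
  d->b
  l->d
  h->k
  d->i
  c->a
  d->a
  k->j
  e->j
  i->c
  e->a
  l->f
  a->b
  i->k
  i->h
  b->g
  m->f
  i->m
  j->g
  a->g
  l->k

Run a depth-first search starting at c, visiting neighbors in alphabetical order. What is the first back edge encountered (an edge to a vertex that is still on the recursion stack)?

DFS from c (visiting neighbors in alphabetical order); mark gray on enter, black on exit:
c gray
  a gray
    b gray
      e gray
        e→a: a is gray → back edge
First back edge: e → a.

e→a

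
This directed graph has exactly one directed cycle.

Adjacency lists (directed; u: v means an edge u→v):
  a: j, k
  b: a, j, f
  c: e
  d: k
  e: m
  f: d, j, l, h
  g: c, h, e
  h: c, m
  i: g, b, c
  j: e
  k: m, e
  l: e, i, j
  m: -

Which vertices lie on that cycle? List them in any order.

DFS with gray/black marking from i:
i gray
  g gray
    c gray
      e gray
        m gray
        m black
      e black
    c black
    h gray
      h→c: c black — skip
      h→m: m black — skip
    h black
    g→e: e black — skip
  g black
  b gray
    a gray
      j gray
        j→e: e black — skip
      j black
      k gray
        k→m: m black — skip
        k→e: e black — skip
      k black
    a black
    b→j: j black — skip
    f gray
      d gray
        d→k: k black — skip
      d black
      f→j: j black — skip
      l gray
        l→e: e black — skip
        l→i: i is gray → back edge
Back edge closes the cycle i → b → f → l → i; its vertices are {b, f, i, l}.

b, f, i, l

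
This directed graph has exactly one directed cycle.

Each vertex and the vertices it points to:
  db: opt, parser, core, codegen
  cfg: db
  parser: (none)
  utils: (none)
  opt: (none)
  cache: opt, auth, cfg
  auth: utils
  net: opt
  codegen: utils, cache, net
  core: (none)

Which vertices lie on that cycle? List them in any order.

DFS with gray/black marking from db:
db gray
  opt gray
  opt black
  parser gray
  parser black
  core gray
  core black
  codegen gray
    utils gray
    utils black
    cache gray
      cache→opt: opt black — skip
      auth gray
        auth→utils: utils black — skip
      auth black
      cfg gray
        cfg→db: db is gray → back edge
Back edge closes the cycle db → codegen → cache → cfg → db; its vertices are {db, cfg, cache, codegen}.

db, cfg, cache, codegen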